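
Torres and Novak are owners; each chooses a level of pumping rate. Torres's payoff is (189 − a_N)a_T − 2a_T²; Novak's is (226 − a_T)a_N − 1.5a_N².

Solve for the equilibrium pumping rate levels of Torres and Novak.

31, 65

Expanding Torres's payoff: 189a_T − a_Na_T − 2a_T².
∂π/∂a_T = 189 − a_N − 4a_T = 0, so a_T = 47.25 − 0.25a_N.
Likewise for Novak: a_N = 226/3 − (1/3)a_T.
Plugging a_N into Torres's best response: a_T = 47.25 − 0.25(226/3 − (1/3)a_T) ⇒ (11/12)a_T = 341/12, so a_T = 31.
Then a_N = 226/3 − (1/3)·31 = 65.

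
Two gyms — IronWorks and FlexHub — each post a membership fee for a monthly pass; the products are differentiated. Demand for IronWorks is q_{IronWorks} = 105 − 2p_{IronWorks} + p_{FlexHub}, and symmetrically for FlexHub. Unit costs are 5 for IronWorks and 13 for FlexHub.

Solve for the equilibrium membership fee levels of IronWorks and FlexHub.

IronWorks's profit: π = (p_{IronWorks} − 5)(105 − 2p_{IronWorks} + p_{FlexHub}).
∂π/∂p_{IronWorks} = 115 − 4p_{IronWorks} + p_{FlexHub} = 0 ⇒ p_{IronWorks} = 28.75 + 0.25p_{FlexHub}.
Similarly p_{FlexHub} = 32.75 + 0.25p_{IronWorks}.
Substituting the second reaction function into the first: p_{IronWorks} = 28.75 + 0.25(32.75 + 0.25p_{IronWorks}), which gives 0.9375p_{IronWorks} = 36.9375 ⇒ p_{IronWorks} = 39.4.
Then p_{FlexHub} = 32.75 + 0.25·39.4 = 42.6.

39.4, 42.6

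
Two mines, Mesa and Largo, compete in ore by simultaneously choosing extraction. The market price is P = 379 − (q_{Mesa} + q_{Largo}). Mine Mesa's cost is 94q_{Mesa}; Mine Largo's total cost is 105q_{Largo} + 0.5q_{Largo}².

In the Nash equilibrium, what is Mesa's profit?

13502.44

Mine Mesa's profit: π = q_{Mesa}(379 − (q_{Mesa} + q_{Largo})) − 94q_{Mesa}.
∂π/∂q_{Mesa} = 285 − 2q_{Mesa} − q_{Largo} = 0, so q_{Mesa} = 142.5 − 0.5q_{Largo}.
For Largo: ∂π/∂q_{Largo} = 274 − 3q_{Largo} − q_{Mesa} = 0 ⇒ q_{Largo} = 274/3 − (1/3)q_{Mesa}.
Plugging q_{Largo} into Mesa's best response: q_{Mesa} = 142.5 − 0.5(274/3 − (1/3)q_{Mesa}) ⇒ (5/6)q_{Mesa} = 581/6, so q_{Mesa} = 116.2.
Then q_{Largo} = 274/3 − (1/3)·116.2 = 52.6.
Price P = 379 − 168.8 = 210.2.
Mesa's profit: (210.2 − 94)·116.2 = 13502.44.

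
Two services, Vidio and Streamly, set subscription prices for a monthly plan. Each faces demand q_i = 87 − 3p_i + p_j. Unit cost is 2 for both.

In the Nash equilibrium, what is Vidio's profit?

Vidio's profit: π = (p_{Vidio} − 2)(87 − 3p_{Vidio} + p_{Streamly}).
∂π/∂p_{Vidio} = 93 − 6p_{Vidio} + p_{Streamly} = 0 ⇒ p_{Vidio} = 15.5 + (1/6)p_{Streamly}.
By symmetry p_{Streamly} = p_{Vidio}; substituting into the reaction function, (5/6)p_{Vidio} = 15.5 and p_{Vidio} = 18.6.
q_{Vidio} = 87 − 3·18.6 + 18.6 = 49.8.
Profit = (18.6 − 2)·49.8 = 826.68.

826.68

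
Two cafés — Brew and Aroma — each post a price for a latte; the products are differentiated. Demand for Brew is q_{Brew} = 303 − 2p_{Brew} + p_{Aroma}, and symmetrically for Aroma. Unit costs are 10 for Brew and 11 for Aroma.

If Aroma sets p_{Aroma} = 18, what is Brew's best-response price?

85.25

Brew's profit: π = (p_{Brew} − 10)(303 − 2p_{Brew} + p_{Aroma}).
∂π/∂p_{Brew} = 323 − 4p_{Brew} + p_{Aroma} = 0 ⇒ p_{Brew} = 80.75 + 0.25p_{Aroma}.
At p_{Aroma} = 18: p_{Brew} = 80.75 + 0.25·18 = 85.25.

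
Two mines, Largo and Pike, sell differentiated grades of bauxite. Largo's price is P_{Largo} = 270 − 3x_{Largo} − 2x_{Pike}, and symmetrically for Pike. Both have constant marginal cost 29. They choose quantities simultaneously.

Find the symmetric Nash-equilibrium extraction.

30.125

Mine Largo's profit: π = x_{Largo}(270 − 3x_{Largo} − 2x_{Pike}) − 29x_{Largo}.
∂π/∂x_{Largo} = 241 − 6x_{Largo} − 2x_{Pike} = 0 ⇒ x_{Largo} = 241/6 − (1/3)x_{Pike}.
The game is symmetric, so in equilibrium x_{Pike} = x_{Largo}: the reaction function gives (4/3)x_{Largo} = 241/6, hence x_{Largo} = 30.125.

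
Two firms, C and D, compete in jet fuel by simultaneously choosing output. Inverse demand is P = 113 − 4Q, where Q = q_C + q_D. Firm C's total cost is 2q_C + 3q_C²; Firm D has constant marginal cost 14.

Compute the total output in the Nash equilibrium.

14.9375

Firm C's profit: π = q_C(113 − 4(q_C + q_D)) − 2q_C − 3q_C².
∂π/∂q_C = 111 − 14q_C − 4q_D = 0, so q_C = 111/14 − (2/7)q_D.
For D: ∂π/∂q_D = 99 − 8q_D − 4q_C = 0 ⇒ q_D = 12.375 − 0.5q_C.
Solving the two reaction functions simultaneously: (1 − (−2/7)(−0.5))q_C = 111/14 − (2/7)·12.375, so (6/7)q_C = 123/28 and q_C = 5.125.
Then q_D = 12.375 − 0.5·5.125 = 9.8125.
Total output: 5.125 + 9.8125 = 14.9375.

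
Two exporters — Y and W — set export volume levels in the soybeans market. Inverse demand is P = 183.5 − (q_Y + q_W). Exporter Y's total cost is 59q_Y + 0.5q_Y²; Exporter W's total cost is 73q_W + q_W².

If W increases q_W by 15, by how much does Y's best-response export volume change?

-5

Exporter Y's profit: π = q_Y(183.5 − (q_Y + q_W)) − 59q_Y − 0.5q_Y².
∂π/∂q_Y = 124.5 − 3q_Y − q_W = 0, so q_Y = 41.5 − (1/3)q_W.
The reaction-function slope is −1/3, so a 15-unit rise in q_W moves q_Y by −1/3 × 15 = −5. Y's best response falls — the actions are strategic substitutes.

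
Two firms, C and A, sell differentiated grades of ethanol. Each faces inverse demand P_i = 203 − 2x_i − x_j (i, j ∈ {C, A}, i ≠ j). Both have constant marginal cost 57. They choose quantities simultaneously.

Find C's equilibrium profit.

Firm C's profit: π = x_C(203 − 2x_C − x_A) − 57x_C.
∂π/∂x_C = 146 − 4x_C − x_A = 0 ⇒ x_C = 36.5 − 0.25x_A.
Setting x_C = x_A in the reaction function: x_C = 36.5 − 0.25x_C, so x_C = 36.5 / 1.25 = 29.2.
P_C = 203 − 2·29.2 − 29.2 = 115.4.
Profit = (115.4 − 57)·29.2 = 1705.28.

1705.28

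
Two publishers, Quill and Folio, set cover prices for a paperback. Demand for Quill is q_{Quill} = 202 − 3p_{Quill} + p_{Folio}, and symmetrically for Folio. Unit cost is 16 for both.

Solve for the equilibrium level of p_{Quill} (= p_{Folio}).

50

Quill's profit: π = (p_{Quill} − 16)(202 − 3p_{Quill} + p_{Folio}).
∂π/∂p_{Quill} = 250 − 6p_{Quill} + p_{Folio} = 0 ⇒ p_{Quill} = 125/3 + (1/6)p_{Folio}.
Setting p_{Quill} = p_{Folio} in the reaction function: p_{Quill} = 125/3 + (1/6)p_{Quill}, so p_{Quill} = (125/3) / (5/6) = 50.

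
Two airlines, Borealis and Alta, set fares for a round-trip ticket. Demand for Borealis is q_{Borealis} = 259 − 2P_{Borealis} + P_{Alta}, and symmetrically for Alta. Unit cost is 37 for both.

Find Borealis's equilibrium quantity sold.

Borealis's profit: π = (P_{Borealis} − 37)(259 − 2P_{Borealis} + P_{Alta}).
∂π/∂P_{Borealis} = 333 − 4P_{Borealis} + P_{Alta} = 0 ⇒ P_{Borealis} = 83.25 + 0.25P_{Alta}.
By symmetry P_{Alta} = P_{Borealis}; substituting into the reaction function, 0.75P_{Borealis} = 83.25 and P_{Borealis} = 111.
q_{Borealis} = 259 − 2·111 + 111 = 148.

148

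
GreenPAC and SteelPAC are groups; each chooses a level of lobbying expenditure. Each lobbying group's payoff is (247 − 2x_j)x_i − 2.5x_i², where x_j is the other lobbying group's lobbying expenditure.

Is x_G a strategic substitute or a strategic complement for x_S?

GreenPAC's payoff is (247 − 2x_S)x_G − 2.5x_G².
∂π/∂x_G = 247 − 2x_S − 5x_G = 0, so x_G = 49.4 − 0.4x_S.
The best-response slope dx_G/dx_S = −0.4 < 0: the reaction function is downward-sloping, so the choices are strategic substitutes.

strategic substitutes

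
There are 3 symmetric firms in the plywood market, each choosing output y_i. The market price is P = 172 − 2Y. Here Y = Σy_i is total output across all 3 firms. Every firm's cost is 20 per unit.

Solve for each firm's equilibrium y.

A representative firm's profit is π_i = y_i(172 − 2Y) − 20y_i, with Y = y_i + Σ_{j≠i} y_j.
First-order condition: 152 − 4y_i − 2Σ_{j≠i} y_j = 0.
In a symmetric equilibrium every firm chooses the same y, so Σ_{j≠i} y_j = 2y. The condition becomes 152 − 8y = 0, giving y = 152/8 = 19.

19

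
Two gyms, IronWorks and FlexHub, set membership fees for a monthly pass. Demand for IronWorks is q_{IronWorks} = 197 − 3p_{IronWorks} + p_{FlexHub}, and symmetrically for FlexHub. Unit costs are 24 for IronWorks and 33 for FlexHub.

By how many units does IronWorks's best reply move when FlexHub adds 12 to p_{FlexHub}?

2

IronWorks's profit: π = (p_{IronWorks} − 24)(197 − 3p_{IronWorks} + p_{FlexHub}).
∂π/∂p_{IronWorks} = 269 − 6p_{IronWorks} + p_{FlexHub} = 0 ⇒ p_{IronWorks} = 269/6 + (1/6)p_{FlexHub}.
The reaction-function slope is 1/6, so a 12-unit rise in p_{FlexHub} moves p_{IronWorks} by 1/6 × 12 = 2. IronWorks's best response rises — the actions are strategic complements.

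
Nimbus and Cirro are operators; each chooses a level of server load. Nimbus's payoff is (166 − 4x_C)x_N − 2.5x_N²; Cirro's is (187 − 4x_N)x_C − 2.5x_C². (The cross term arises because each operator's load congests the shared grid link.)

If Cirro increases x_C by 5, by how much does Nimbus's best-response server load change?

-4

Expanding Nimbus's payoff: 166x_N − 4x_Cx_N − 2.5x_N².
∂π/∂x_N = 166 − 4x_C − 5x_N = 0, so x_N = 33.2 − 0.8x_C.
The reaction-function slope is −0.8, so a 5-unit rise in x_C moves x_N by −0.8 × 5 = −4. Nimbus's best response falls — the actions are strategic substitutes.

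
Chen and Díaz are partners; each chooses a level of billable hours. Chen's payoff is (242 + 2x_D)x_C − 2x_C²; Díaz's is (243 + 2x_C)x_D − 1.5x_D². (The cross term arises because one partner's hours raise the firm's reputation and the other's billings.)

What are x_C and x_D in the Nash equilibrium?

Expanding Chen's payoff: 242x_C + 2x_Dx_C − 2x_C².
∂π/∂x_C = 242 + 2x_D − 4x_C = 0, so x_C = 60.5 + 0.5x_D.
Likewise for Díaz: x_D = 81 + (2/3)x_C.
Substituting the second reaction function into the first: x_C = 60.5 + 0.5(81 + (2/3)x_C), which gives (2/3)x_C = 101 ⇒ x_C = 151.5.
Then x_D = 81 + (2/3)·151.5 = 182.

151.5, 182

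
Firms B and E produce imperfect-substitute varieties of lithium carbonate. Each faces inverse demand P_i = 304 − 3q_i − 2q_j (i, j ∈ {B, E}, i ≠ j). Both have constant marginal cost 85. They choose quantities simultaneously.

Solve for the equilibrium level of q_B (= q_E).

27.375

Firm B's profit: π = q_B(304 − 3q_B − 2q_E) − 85q_B.
∂π/∂q_B = 219 − 6q_B − 2q_E = 0 ⇒ q_B = 36.5 − (1/3)q_E.
Setting q_B = q_E in the reaction function: q_B = 36.5 − (1/3)q_B, so q_B = 36.5 / (4/3) = 27.375.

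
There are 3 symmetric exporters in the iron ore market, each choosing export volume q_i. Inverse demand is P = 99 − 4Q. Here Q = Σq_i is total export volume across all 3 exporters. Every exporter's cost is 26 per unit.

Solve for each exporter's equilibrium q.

A representative exporter's profit is π_i = q_i(99 − 4Q) − 26q_i, with Q = q_i + Σ_{j≠i} q_j.
First-order condition: 73 − 8q_i − 4Σ_{j≠i} q_j = 0.
With identical exporters, set every q_j = q: then 73 − 8q − 8q = 0, i.e. q = 73/16 = 4.5625.

4.5625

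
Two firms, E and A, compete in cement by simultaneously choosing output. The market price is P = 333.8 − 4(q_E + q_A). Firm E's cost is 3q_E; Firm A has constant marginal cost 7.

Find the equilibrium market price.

114.6

Firm E's profit: π = q_E(333.8 − 4(q_E + q_A)) − 3q_E.
∂π/∂q_E = 330.8 − 8q_E − 4q_A = 0, so q_E = 41.35 − 0.5q_A.
By the same steps for A: q_A = 40.85 − 0.5q_E.
Substituting the second reaction function into the first: q_E = 41.35 − 0.5(40.85 − 0.5q_E), which gives 0.75q_E = 20.925 ⇒ q_E = 27.9.
Then q_A = 40.85 − 0.5·27.9 = 26.9.
Equilibrium price: P = 333.8 − 4·54.8 = 114.6.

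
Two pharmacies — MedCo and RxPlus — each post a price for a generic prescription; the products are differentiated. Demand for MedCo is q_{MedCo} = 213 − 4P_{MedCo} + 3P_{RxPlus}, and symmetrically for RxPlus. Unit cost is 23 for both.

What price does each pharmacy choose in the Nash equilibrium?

MedCo's profit: π = (P_{MedCo} − 23)(213 − 4P_{MedCo} + 3P_{RxPlus}).
∂π/∂P_{MedCo} = 305 − 8P_{MedCo} + 3P_{RxPlus} = 0 ⇒ P_{MedCo} = 38.125 + 0.375P_{RxPlus}.
By symmetry P_{RxPlus} = P_{MedCo}; substituting into the reaction function, 0.625P_{MedCo} = 38.125 and P_{MedCo} = 61.

61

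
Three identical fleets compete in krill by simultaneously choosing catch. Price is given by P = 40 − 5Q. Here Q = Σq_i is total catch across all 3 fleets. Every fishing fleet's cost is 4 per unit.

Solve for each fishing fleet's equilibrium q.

1.8

A representative fishing fleet's profit is π_i = q_i(40 − 5Q) − 4q_i, with Q = q_i + Σ_{j≠i} q_j.
First-order condition: 36 − 10q_i − 5Σ_{j≠i} q_j = 0.
With identical fishing fleets, set every q_j = q: then 36 − 10q − 10q = 0, i.e. q = 36/20 = 1.8.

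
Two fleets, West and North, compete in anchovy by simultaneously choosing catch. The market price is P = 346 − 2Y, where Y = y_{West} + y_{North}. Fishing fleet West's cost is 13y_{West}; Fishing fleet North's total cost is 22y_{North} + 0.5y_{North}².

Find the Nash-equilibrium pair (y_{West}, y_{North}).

Fishing fleet West's profit: π = y_{West}(346 − 2(y_{West} + y_{North})) − 13y_{West}.
∂π/∂y_{West} = 333 − 4y_{West} − 2y_{North} = 0, so y_{West} = 83.25 − 0.5y_{North}.
For North: ∂π/∂y_{North} = 324 − 5y_{North} − 2y_{West} = 0 ⇒ y_{North} = 64.8 − 0.4y_{West}.
Solving the two reaction functions simultaneously: (1 − (−0.5)(−0.4))y_{West} = 83.25 − 0.5·64.8, so 0.8y_{West} = 50.85 and y_{West} = 63.5625.
Then y_{North} = 64.8 − 0.4·63.5625 = 39.375.

63.5625, 39.375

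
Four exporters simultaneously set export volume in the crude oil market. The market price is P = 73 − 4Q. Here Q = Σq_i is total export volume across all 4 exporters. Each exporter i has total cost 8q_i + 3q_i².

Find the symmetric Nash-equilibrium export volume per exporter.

A representative exporter's profit is π_i = q_i(73 − 4Q) − 8q_i − 3q_i², with Q = q_i + Σ_{j≠i} q_j.
First-order condition: 65 − 14q_i − 4Σ_{j≠i} q_j = 0.
Imposing symmetry (q_j = q for all j) turns Σ_{j≠i} q_j into 3q, so 65 = 26q and q = 2.5.

2.5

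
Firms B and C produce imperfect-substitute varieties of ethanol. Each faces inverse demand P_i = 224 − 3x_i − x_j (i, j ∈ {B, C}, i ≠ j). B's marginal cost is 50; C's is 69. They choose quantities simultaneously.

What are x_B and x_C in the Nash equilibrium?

Firm B's profit: π = x_B(224 − 3x_B − x_C) − 50x_B.
∂π/∂x_B = 174 − 6x_B − x_C = 0 ⇒ x_B = 29 − (1/6)x_C.
Similarly x_C = 155/6 − (1/6)x_B.
Solving the two reaction functions simultaneously: (1 − (−1/6)(−1/6))x_B = 29 − (1/6)·(155/6), so (35/36)x_B = 889/36 and x_B = 25.4.
Then x_C = 155/6 − (1/6)·25.4 = 21.6.

25.4, 21.6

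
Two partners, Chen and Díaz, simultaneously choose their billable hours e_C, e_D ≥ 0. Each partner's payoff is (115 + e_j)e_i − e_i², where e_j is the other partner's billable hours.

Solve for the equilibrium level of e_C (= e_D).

Chen's payoff is (115 + e_D)e_C − e_C².
∂π/∂e_C = 115 + e_D − 2e_C = 0, so e_C = 57.5 + 0.5e_D.
Setting e_C = e_D in the reaction function: e_C = 57.5 + 0.5e_C, so e_C = 57.5 / 0.5 = 115.

115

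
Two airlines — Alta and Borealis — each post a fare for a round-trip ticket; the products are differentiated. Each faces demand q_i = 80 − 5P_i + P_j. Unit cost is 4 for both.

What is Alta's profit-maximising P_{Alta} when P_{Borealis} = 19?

11.9

Alta's profit: π = (P_{Alta} − 4)(80 − 5P_{Alta} + P_{Borealis}).
∂π/∂P_{Alta} = 100 − 10P_{Alta} + P_{Borealis} = 0 ⇒ P_{Alta} = 10 + 0.1P_{Borealis}.
At P_{Borealis} = 19: P_{Alta} = 10 + 0.1·19 = 11.9.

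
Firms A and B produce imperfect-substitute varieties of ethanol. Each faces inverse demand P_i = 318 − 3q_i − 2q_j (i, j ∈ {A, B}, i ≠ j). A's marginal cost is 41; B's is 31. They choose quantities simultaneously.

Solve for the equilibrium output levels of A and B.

34, 36.5

Firm A's profit: π = q_A(318 − 3q_A − 2q_B) − 41q_A.
∂π/∂q_A = 277 − 6q_A − 2q_B = 0 ⇒ q_A = 277/6 − (1/3)q_B.
Similarly q_B = 287/6 − (1/3)q_A.
Plugging q_B into A's best response: q_A = 277/6 − (1/3)(287/6 − (1/3)q_A) ⇒ (8/9)q_A = 272/9, so q_A = 34.
Then q_B = 287/6 − (1/3)·34 = 36.5.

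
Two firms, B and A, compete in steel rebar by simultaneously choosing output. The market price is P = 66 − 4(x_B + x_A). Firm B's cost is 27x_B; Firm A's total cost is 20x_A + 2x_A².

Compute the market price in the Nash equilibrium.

Firm B's profit: π = x_B(66 − 4(x_B + x_A)) − 27x_B.
∂π/∂x_B = 39 − 8x_B − 4x_A = 0, so x_B = 4.875 − 0.5x_A.
For A: ∂π/∂x_A = 46 − 12x_A − 4x_B = 0 ⇒ x_A = 23/6 − (1/3)x_B.
Solving the two reaction functions simultaneously: (1 − (−0.5)(−1/3))x_B = 4.875 − 0.5·(23/6), so (5/6)x_B = 71/24 and x_B = 3.55.
Then x_A = 23/6 − (1/3)·3.55 = 2.65.
Equilibrium price: P = 66 − 4·6.2 = 41.2.

41.2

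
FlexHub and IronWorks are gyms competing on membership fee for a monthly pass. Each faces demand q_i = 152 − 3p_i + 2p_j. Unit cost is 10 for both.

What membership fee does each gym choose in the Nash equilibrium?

FlexHub's profit: π = (p_{FlexHub} − 10)(152 − 3p_{FlexHub} + 2p_{IronWorks}).
∂π/∂p_{FlexHub} = 182 − 6p_{FlexHub} + 2p_{IronWorks} = 0 ⇒ p_{FlexHub} = 91/3 + (1/3)p_{IronWorks}.
Setting p_{FlexHub} = p_{IronWorks} in the reaction function: p_{FlexHub} = 91/3 + (1/3)p_{FlexHub}, so p_{FlexHub} = (91/3) / (2/3) = 45.5.

45.5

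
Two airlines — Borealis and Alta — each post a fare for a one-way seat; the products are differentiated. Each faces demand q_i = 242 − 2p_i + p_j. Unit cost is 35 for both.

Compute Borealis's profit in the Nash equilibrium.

Borealis's profit: π = (p_{Borealis} − 35)(242 − 2p_{Borealis} + p_{Alta}).
∂π/∂p_{Borealis} = 312 − 4p_{Borealis} + p_{Alta} = 0 ⇒ p_{Borealis} = 78 + 0.25p_{Alta}.
The game is symmetric, so in equilibrium p_{Alta} = p_{Borealis}: the reaction function gives 0.75p_{Borealis} = 78, hence p_{Borealis} = 104.
q_{Borealis} = 242 − 2·104 + 104 = 138.
Profit = (104 − 35)·138 = 9522.

9522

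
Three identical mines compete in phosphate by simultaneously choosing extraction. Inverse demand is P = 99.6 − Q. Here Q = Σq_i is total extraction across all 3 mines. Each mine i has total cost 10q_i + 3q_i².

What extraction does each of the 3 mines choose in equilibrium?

8.96

A representative mine's profit is π_i = q_i(99.6 − Q) − 10q_i − 3q_i², with Q = q_i + Σ_{j≠i} q_j.
First-order condition: 89.6 − 8q_i − Σ_{j≠i} q_j = 0.
With identical mines, set every q_j = q: then 89.6 − 8q − 2q = 0, i.e. q = 89.6/10 = 8.96.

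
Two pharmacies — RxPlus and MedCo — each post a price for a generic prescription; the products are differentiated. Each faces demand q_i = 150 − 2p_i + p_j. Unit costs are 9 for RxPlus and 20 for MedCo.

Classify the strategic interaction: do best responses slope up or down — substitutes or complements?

RxPlus's profit: π = (p_{RxPlus} − 9)(150 − 2p_{RxPlus} + p_{MedCo}).
∂π/∂p_{RxPlus} = 168 − 4p_{RxPlus} + p_{MedCo} = 0 ⇒ p_{RxPlus} = 42 + 0.25p_{MedCo}.
The best-response slope dp_{RxPlus}/dp_{MedCo} = 0.25 > 0: the reaction function is upward-sloping, so the choices are strategic complements.

strategic complements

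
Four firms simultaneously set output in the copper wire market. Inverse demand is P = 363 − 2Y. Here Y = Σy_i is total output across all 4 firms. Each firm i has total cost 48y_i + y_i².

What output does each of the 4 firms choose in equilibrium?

26.25

A representative firm's profit is π_i = y_i(363 − 2Y) − 48y_i − y_i², with Y = y_i + Σ_{j≠i} y_j.
First-order condition: 315 − 6y_i − 2Σ_{j≠i} y_j = 0.
In a symmetric equilibrium every firm chooses the same y, so Σ_{j≠i} y_j = 3y. The condition becomes 315 − 12y = 0, giving y = 315/12 = 26.25.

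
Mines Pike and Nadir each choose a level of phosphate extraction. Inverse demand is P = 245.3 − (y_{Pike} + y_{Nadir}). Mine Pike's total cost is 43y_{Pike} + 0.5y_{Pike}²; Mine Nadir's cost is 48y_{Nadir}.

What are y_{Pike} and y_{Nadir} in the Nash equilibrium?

Mine Pike's profit: π = y_{Pike}(245.3 − (y_{Pike} + y_{Nadir})) − 43y_{Pike} − 0.5y_{Pike}².
∂π/∂y_{Pike} = 202.3 − 3y_{Pike} − y_{Nadir} = 0, so y_{Pike} = 2023/30 − (1/3)y_{Nadir}.
For Nadir: ∂π/∂y_{Nadir} = 197.3 − 2y_{Nadir} − y_{Pike} = 0 ⇒ y_{Nadir} = 98.65 − 0.5y_{Pike}.
Substituting the second reaction function into the first: y_{Pike} = 2023/30 − (1/3)(98.65 − 0.5y_{Pike}), which gives (5/6)y_{Pike} = 34.55 ⇒ y_{Pike} = 41.46.
Then y_{Nadir} = 98.65 − 0.5·41.46 = 77.92.

41.46, 77.92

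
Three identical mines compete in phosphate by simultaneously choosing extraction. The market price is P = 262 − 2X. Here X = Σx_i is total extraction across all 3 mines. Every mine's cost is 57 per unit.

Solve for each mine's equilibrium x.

A representative mine's profit is π_i = x_i(262 − 2X) − 57x_i, with X = x_i + Σ_{j≠i} x_j.
First-order condition: 205 − 4x_i − 2Σ_{j≠i} x_j = 0.
Imposing symmetry (x_j = x for all j) turns Σ_{j≠i} x_j into 2x, so 205 = 8x and x = 25.625.

25.625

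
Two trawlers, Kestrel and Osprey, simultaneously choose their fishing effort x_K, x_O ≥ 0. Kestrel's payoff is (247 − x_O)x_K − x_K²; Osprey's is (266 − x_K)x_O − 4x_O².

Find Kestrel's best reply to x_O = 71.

88

Expanding Kestrel's payoff: 247x_K − x_Ox_K − x_K².
∂π/∂x_K = 247 − x_O − 2x_K = 0, so x_K = 123.5 − 0.5x_O.
At x_O = 71: x_K = 123.5 − 0.5·71 = 88.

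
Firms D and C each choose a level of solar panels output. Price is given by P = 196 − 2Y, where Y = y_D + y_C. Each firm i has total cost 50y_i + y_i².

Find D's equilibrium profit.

999.1875

Firm D's profit: π = y_D(196 − 2(y_D + y_C)) − 50y_D − y_D².
∂π/∂y_D = 146 − 6y_D − 2y_C = 0, so y_D = 73/3 − (1/3)y_C.
By symmetry y_C = y_D; substituting into the reaction function, (4/3)y_D = 73/3 and y_D = 18.25.
Price P = 196 − 2·36.5 = 123.
D's profit: (123 − 50)·18.25 − (18.25)² = 999.1875.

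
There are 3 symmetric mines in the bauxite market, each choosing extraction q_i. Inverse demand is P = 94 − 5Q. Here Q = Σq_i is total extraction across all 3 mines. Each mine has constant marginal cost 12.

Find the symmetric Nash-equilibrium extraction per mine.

A representative mine's profit is π_i = q_i(94 − 5Q) − 12q_i, with Q = q_i + Σ_{j≠i} q_j.
First-order condition: 82 − 10q_i − 5Σ_{j≠i} q_j = 0.
With identical mines, set every q_j = q: then 82 − 10q − 10q = 0, i.e. q = 82/20 = 4.1.

4.1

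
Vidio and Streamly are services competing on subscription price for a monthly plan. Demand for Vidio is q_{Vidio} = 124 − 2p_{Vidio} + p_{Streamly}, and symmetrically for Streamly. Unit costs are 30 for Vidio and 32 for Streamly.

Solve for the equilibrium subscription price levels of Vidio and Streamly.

61.6, 62.4

Vidio's profit: π = (p_{Vidio} − 30)(124 − 2p_{Vidio} + p_{Streamly}).
∂π/∂p_{Vidio} = 184 − 4p_{Vidio} + p_{Streamly} = 0 ⇒ p_{Vidio} = 46 + 0.25p_{Streamly}.
Similarly p_{Streamly} = 47 + 0.25p_{Vidio}.
Substituting the second reaction function into the first: p_{Vidio} = 46 + 0.25(47 + 0.25p_{Vidio}), which gives 0.9375p_{Vidio} = 57.75 ⇒ p_{Vidio} = 61.6.
Then p_{Streamly} = 47 + 0.25·61.6 = 62.4.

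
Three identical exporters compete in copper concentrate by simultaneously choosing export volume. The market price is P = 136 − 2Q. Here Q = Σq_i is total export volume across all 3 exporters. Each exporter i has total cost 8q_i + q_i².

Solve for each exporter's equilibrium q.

A representative exporter's profit is π_i = q_i(136 − 2Q) − 8q_i − q_i², with Q = q_i + Σ_{j≠i} q_j.
First-order condition: 128 − 6q_i − 2Σ_{j≠i} q_j = 0.
Imposing symmetry (q_j = q for all j) turns Σ_{j≠i} q_j into 2q, so 128 = 10q and q = 12.8.

12.8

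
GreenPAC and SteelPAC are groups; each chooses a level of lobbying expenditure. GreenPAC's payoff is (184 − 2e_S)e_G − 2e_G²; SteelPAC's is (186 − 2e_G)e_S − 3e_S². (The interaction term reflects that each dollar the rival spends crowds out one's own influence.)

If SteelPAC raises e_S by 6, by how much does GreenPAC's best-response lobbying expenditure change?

-3

Expanding GreenPAC's payoff: 184e_G − 2e_Se_G − 2e_G².
∂π/∂e_G = 184 − 2e_S − 4e_G = 0, so e_G = 46 − 0.5e_S.
The reaction-function slope is −0.5, so a 6-unit rise in e_S moves e_G by −0.5 × 6 = −3. GreenPAC's best response falls — the actions are strategic substitutes.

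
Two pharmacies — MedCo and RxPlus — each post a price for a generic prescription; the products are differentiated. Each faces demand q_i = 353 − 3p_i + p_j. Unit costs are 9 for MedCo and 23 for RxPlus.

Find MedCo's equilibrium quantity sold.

204.6

MedCo's profit: π = (p_{MedCo} − 9)(353 − 3p_{MedCo} + p_{RxPlus}).
∂π/∂p_{MedCo} = 380 − 6p_{MedCo} + p_{RxPlus} = 0 ⇒ p_{MedCo} = 190/3 + (1/6)p_{RxPlus}.
Similarly p_{RxPlus} = 211/3 + (1/6)p_{MedCo}.
Substituting the second reaction function into the first: p_{MedCo} = 190/3 + (1/6)(211/3 + (1/6)p_{MedCo}), which gives (35/36)p_{MedCo} = 1351/18 ⇒ p_{MedCo} = 77.2.
Then p_{RxPlus} = 211/3 + (1/6)·77.2 = 83.2.
q_{MedCo} = 353 − 3·77.2 + 83.2 = 204.6.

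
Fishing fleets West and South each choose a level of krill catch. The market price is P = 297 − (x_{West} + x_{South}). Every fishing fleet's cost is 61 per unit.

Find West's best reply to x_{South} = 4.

116

Fishing fleet West's profit: π = x_{West}(297 − (x_{West} + x_{South})) − 61x_{West}.
∂π/∂x_{West} = 236 − 2x_{West} − x_{South} = 0, so x_{West} = 118 − 0.5x_{South}.
At x_{South} = 4: x_{West} = 118 − 0.5·4 = 116.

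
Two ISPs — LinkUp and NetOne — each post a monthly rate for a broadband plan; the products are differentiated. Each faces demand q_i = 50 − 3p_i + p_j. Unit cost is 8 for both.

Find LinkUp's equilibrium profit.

138.72

LinkUp's profit: π = (p_{LinkUp} − 8)(50 − 3p_{LinkUp} + p_{NetOne}).
∂π/∂p_{LinkUp} = 74 − 6p_{LinkUp} + p_{NetOne} = 0 ⇒ p_{LinkUp} = 37/3 + (1/6)p_{NetOne}.
The game is symmetric, so in equilibrium p_{NetOne} = p_{LinkUp}: the reaction function gives (5/6)p_{LinkUp} = 37/3, hence p_{LinkUp} = 14.8.
q_{LinkUp} = 50 − 3·14.8 + 14.8 = 20.4.
Profit = (14.8 − 8)·20.4 = 138.72.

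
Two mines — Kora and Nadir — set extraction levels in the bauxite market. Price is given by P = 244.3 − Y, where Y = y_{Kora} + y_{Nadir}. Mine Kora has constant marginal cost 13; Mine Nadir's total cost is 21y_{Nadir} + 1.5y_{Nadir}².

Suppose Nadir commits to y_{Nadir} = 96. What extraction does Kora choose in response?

67.65

Mine Kora's profit: π = y_{Kora}(244.3 − (y_{Kora} + y_{Nadir})) − 13y_{Kora}.
∂π/∂y_{Kora} = 231.3 − 2y_{Kora} − y_{Nadir} = 0, so y_{Kora} = 115.65 − 0.5y_{Nadir}.
At y_{Nadir} = 96: y_{Kora} = 115.65 − 0.5·96 = 67.65.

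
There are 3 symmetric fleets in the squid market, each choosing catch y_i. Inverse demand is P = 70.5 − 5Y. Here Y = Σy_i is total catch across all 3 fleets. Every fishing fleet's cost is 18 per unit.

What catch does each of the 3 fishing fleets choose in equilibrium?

A representative fishing fleet's profit is π_i = y_i(70.5 − 5Y) − 18y_i, with Y = y_i + Σ_{j≠i} y_j.
First-order condition: 52.5 − 10y_i − 5Σ_{j≠i} y_j = 0.
With identical fishing fleets, set every y_j = y: then 52.5 − 10y − 10y = 0, i.e. y = 52.5/20 = 2.625.

2.625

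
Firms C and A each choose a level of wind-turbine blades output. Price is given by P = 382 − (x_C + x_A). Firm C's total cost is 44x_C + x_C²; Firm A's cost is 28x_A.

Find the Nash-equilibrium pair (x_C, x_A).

46, 154

Firm C's profit: π = x_C(382 − (x_C + x_A)) − 44x_C − x_C².
∂π/∂x_C = 338 − 4x_C − x_A = 0, so x_C = 84.5 − 0.25x_A.
For A: ∂π/∂x_A = 354 − 2x_A − x_C = 0 ⇒ x_A = 177 − 0.5x_C.
Solving the two reaction functions simultaneously: (1 − (−0.25)(−0.5))x_C = 84.5 − 0.25·177, so 0.875x_C = 40.25 and x_C = 46.
Then x_A = 177 − 0.5·46 = 154.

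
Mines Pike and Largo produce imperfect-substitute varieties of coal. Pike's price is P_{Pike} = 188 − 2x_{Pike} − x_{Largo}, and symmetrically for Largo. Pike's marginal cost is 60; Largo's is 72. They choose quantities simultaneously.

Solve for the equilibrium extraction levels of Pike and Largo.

26.4, 22.4

Mine Pike's profit: π = x_{Pike}(188 − 2x_{Pike} − x_{Largo}) − 60x_{Pike}.
∂π/∂x_{Pike} = 128 − 4x_{Pike} − x_{Largo} = 0 ⇒ x_{Pike} = 32 − 0.25x_{Largo}.
Similarly x_{Largo} = 29 − 0.25x_{Pike}.
Solving the two reaction functions simultaneously: (1 − (−0.25)(−0.25))x_{Pike} = 32 − 0.25·29, so 0.9375x_{Pike} = 24.75 and x_{Pike} = 26.4.
Then x_{Largo} = 29 − 0.25·26.4 = 22.4.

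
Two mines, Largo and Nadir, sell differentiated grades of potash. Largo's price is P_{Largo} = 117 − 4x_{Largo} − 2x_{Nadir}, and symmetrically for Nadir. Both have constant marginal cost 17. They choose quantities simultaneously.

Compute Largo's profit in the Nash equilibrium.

400

Mine Largo's profit: π = x_{Largo}(117 − 4x_{Largo} − 2x_{Nadir}) − 17x_{Largo}.
∂π/∂x_{Largo} = 100 − 8x_{Largo} − 2x_{Nadir} = 0 ⇒ x_{Largo} = 12.5 − 0.25x_{Nadir}.
The game is symmetric, so in equilibrium x_{Nadir} = x_{Largo}: the reaction function gives 1.25x_{Largo} = 12.5, hence x_{Largo} = 10.
P_{Largo} = 117 − 4·10 − 2·10 = 57.
Profit = (57 − 17)·10 = 400.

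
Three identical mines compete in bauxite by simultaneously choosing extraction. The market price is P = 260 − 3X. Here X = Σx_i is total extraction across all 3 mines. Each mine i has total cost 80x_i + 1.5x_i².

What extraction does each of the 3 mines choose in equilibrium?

A representative mine's profit is π_i = x_i(260 − 3X) − 80x_i − 1.5x_i², with X = x_i + Σ_{j≠i} x_j.
First-order condition: 180 − 9x_i − 3Σ_{j≠i} x_j = 0.
Imposing symmetry (x_j = x for all j) turns Σ_{j≠i} x_j into 2x, so 180 = 15x and x = 12.

12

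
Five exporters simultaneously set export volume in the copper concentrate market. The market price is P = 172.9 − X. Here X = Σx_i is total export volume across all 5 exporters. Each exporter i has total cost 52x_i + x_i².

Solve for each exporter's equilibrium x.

15.1125

A representative exporter's profit is π_i = x_i(172.9 − X) − 52x_i − x_i², with X = x_i + Σ_{j≠i} x_j.
First-order condition: 120.9 − 4x_i − Σ_{j≠i} x_j = 0.
In a symmetric equilibrium every exporter chooses the same x, so Σ_{j≠i} x_j = 4x. The condition becomes 120.9 − 8x = 0, giving x = 120.9/8 = 15.1125.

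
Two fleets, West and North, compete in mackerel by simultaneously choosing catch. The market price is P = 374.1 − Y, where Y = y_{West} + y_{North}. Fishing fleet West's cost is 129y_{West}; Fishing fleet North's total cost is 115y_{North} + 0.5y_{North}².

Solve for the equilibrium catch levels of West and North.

Fishing fleet West's profit: π = y_{West}(374.1 − (y_{West} + y_{North})) − 129y_{West}.
∂π/∂y_{West} = 245.1 − 2y_{West} − y_{North} = 0, so y_{West} = 122.55 − 0.5y_{North}.
For North: ∂π/∂y_{North} = 259.1 − 3y_{North} − y_{West} = 0 ⇒ y_{North} = 2591/30 − (1/3)y_{West}.
Solving the two reaction functions simultaneously: (1 − (−0.5)(−1/3))y_{West} = 122.55 − 0.5·(2591/30), so (5/6)y_{West} = 2381/30 and y_{West} = 95.24.
Then y_{North} = 2591/30 − (1/3)·95.24 = 54.62.

95.24, 54.62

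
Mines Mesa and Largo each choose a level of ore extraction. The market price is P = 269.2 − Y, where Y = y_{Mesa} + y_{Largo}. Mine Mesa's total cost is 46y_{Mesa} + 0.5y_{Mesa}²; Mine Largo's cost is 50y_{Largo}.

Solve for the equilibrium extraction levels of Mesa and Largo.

Mine Mesa's profit: π = y_{Mesa}(269.2 − (y_{Mesa} + y_{Largo})) − 46y_{Mesa} − 0.5y_{Mesa}².
∂π/∂y_{Mesa} = 223.2 − 3y_{Mesa} − y_{Largo} = 0, so y_{Mesa} = 74.4 − (1/3)y_{Largo}.
For Largo: ∂π/∂y_{Largo} = 219.2 − 2y_{Largo} − y_{Mesa} = 0 ⇒ y_{Largo} = 109.6 − 0.5y_{Mesa}.
Substituting the second reaction function into the first: y_{Mesa} = 74.4 − (1/3)(109.6 − 0.5y_{Mesa}), which gives (5/6)y_{Mesa} = 568/15 ⇒ y_{Mesa} = 45.44.
Then y_{Largo} = 109.6 − 0.5·45.44 = 86.88.

45.44, 86.88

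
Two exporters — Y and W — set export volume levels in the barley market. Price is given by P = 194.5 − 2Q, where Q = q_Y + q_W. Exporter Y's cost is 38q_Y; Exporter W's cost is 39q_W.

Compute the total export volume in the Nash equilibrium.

Exporter Y's profit: π = q_Y(194.5 − 2(q_Y + q_W)) − 38q_Y.
∂π/∂q_Y = 156.5 − 4q_Y − 2q_W = 0, so q_Y = 39.125 − 0.5q_W.
By the same steps for W: q_W = 38.875 − 0.5q_Y.
Solving the two reaction functions simultaneously: (1 − (−0.5)(−0.5))q_Y = 39.125 − 0.5·38.875, so 0.75q_Y = 19.6875 and q_Y = 26.25.
Then q_W = 38.875 − 0.5·26.25 = 25.75.
Total export volume: 26.25 + 25.75 = 52.

52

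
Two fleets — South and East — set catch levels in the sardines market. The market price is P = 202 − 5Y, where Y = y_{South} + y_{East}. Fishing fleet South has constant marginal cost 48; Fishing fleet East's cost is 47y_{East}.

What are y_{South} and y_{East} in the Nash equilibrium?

Fishing fleet South's profit: π = y_{South}(202 − 5(y_{South} + y_{East})) − 48y_{South}.
∂π/∂y_{South} = 154 − 10y_{South} − 5y_{East} = 0, so y_{South} = 15.4 − 0.5y_{East}.
By the same steps for East: y_{East} = 15.5 − 0.5y_{South}.
Plugging y_{East} into South's best response: y_{South} = 15.4 − 0.5(15.5 − 0.5y_{South}) ⇒ 0.75y_{South} = 7.65, so y_{South} = 10.2.
Then y_{East} = 15.5 − 0.5·10.2 = 10.4.

10.2, 10.4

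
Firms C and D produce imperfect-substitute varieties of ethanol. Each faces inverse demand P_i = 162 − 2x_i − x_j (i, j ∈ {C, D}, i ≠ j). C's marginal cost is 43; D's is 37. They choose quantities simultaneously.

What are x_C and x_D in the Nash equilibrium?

Firm C's profit: π = x_C(162 − 2x_C − x_D) − 43x_C.
∂π/∂x_C = 119 − 4x_C − x_D = 0 ⇒ x_C = 29.75 − 0.25x_D.
Similarly x_D = 31.25 − 0.25x_C.
Solving the two reaction functions simultaneously: (1 − (−0.25)(−0.25))x_C = 29.75 − 0.25·31.25, so 0.9375x_C = 21.9375 and x_C = 23.4.
Then x_D = 31.25 − 0.25·23.4 = 25.4.

23.4, 25.4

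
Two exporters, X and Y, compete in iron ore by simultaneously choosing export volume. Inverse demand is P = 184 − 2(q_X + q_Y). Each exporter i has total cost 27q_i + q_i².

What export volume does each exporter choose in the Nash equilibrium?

19.625

Exporter X's profit: π = q_X(184 − 2(q_X + q_Y)) − 27q_X − q_X².
∂π/∂q_X = 157 − 6q_X − 2q_Y = 0, so q_X = 157/6 − (1/3)q_Y.
Setting q_X = q_Y in the reaction function: q_X = 157/6 − (1/3)q_X, so q_X = (157/6) / (4/3) = 19.625.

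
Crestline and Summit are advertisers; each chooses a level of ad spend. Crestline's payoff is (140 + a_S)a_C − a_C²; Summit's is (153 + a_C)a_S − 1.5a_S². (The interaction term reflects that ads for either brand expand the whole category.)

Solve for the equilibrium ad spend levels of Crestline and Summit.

114.6, 89.2

Expanding Crestline's payoff: 140a_C + a_Sa_C − a_C².
∂π/∂a_C = 140 + a_S − 2a_C = 0, so a_C = 70 + 0.5a_S.
Likewise for Summit: a_S = 51 + (1/3)a_C.
Substituting the second reaction function into the first: a_C = 70 + 0.5(51 + (1/3)a_C), which gives (5/6)a_C = 95.5 ⇒ a_C = 114.6.
Then a_S = 51 + (1/3)·114.6 = 89.2.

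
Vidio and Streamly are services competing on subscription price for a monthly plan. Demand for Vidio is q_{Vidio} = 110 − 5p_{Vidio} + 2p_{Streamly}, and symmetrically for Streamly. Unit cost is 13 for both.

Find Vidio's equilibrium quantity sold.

44.375

Vidio's profit: π = (p_{Vidio} − 13)(110 − 5p_{Vidio} + 2p_{Streamly}).
∂π/∂p_{Vidio} = 175 − 10p_{Vidio} + 2p_{Streamly} = 0 ⇒ p_{Vidio} = 17.5 + 0.2p_{Streamly}.
The game is symmetric, so in equilibrium p_{Streamly} = p_{Vidio}: the reaction function gives 0.8p_{Vidio} = 17.5, hence p_{Vidio} = 21.875.
q_{Vidio} = 110 − 5·21.875 + 2·21.875 = 44.375.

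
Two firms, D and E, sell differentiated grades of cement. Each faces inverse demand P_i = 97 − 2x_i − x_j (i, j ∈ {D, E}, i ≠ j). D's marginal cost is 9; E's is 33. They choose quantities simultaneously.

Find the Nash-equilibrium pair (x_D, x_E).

19.2, 11.2

Firm D's profit: π = x_D(97 − 2x_D − x_E) − 9x_D.
∂π/∂x_D = 88 − 4x_D − x_E = 0 ⇒ x_D = 22 − 0.25x_E.
Similarly x_E = 16 − 0.25x_D.
Solving the two reaction functions simultaneously: (1 − (−0.25)(−0.25))x_D = 22 − 0.25·16, so 0.9375x_D = 18 and x_D = 19.2.
Then x_E = 16 − 0.25·19.2 = 11.2.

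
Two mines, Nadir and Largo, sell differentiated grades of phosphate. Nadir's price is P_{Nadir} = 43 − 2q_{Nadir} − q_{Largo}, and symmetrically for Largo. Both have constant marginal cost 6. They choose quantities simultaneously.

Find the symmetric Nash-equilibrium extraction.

Mine Nadir's profit: π = q_{Nadir}(43 − 2q_{Nadir} − q_{Largo}) − 6q_{Nadir}.
∂π/∂q_{Nadir} = 37 − 4q_{Nadir} − q_{Largo} = 0 ⇒ q_{Nadir} = 9.25 − 0.25q_{Largo}.
The game is symmetric, so in equilibrium q_{Largo} = q_{Nadir}: the reaction function gives 1.25q_{Nadir} = 9.25, hence q_{Nadir} = 7.4.

7.4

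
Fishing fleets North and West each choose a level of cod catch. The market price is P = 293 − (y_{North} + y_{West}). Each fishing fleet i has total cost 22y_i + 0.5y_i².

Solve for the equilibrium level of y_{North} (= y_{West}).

Fishing fleet North's profit: π = y_{North}(293 − (y_{North} + y_{West})) − 22y_{North} − 0.5y_{North}².
∂π/∂y_{North} = 271 − 3y_{North} − y_{West} = 0, so y_{North} = 271/3 − (1/3)y_{West}.
Setting y_{North} = y_{West} in the reaction function: y_{North} = 271/3 − (1/3)y_{North}, so y_{North} = (271/3) / (4/3) = 67.75.

67.75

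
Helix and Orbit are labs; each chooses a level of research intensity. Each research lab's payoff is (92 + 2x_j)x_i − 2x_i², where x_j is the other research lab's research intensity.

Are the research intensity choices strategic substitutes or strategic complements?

strategic complements

Helix's payoff is (92 + 2x_O)x_H − 2x_H².
∂π/∂x_H = 92 + 2x_O − 4x_H = 0, so x_H = 23 + 0.5x_O.
The best-response slope dx_H/dx_O = 0.5 > 0: the reaction function is upward-sloping, so the choices are strategic complements.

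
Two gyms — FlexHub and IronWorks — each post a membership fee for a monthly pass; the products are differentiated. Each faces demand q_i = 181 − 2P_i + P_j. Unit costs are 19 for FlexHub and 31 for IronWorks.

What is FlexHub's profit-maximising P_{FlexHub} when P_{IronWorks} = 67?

71.5

FlexHub's profit: π = (P_{FlexHub} − 19)(181 − 2P_{FlexHub} + P_{IronWorks}).
∂π/∂P_{FlexHub} = 219 − 4P_{FlexHub} + P_{IronWorks} = 0 ⇒ P_{FlexHub} = 54.75 + 0.25P_{IronWorks}.
At P_{IronWorks} = 67: P_{FlexHub} = 54.75 + 0.25·67 = 71.5.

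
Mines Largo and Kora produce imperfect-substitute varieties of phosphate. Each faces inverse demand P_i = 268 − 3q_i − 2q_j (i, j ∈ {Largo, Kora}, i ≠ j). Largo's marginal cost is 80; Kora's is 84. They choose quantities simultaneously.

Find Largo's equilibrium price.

151.25

Mine Largo's profit: π = q_{Largo}(268 − 3q_{Largo} − 2q_{Kora}) − 80q_{Largo}.
∂π/∂q_{Largo} = 188 − 6q_{Largo} − 2q_{Kora} = 0 ⇒ q_{Largo} = 94/3 − (1/3)q_{Kora}.
Similarly q_{Kora} = 92/3 − (1/3)q_{Largo}.
Solving the two reaction functions simultaneously: (1 − (−1/3)(−1/3))q_{Largo} = 94/3 − (1/3)·(92/3), so (8/9)q_{Largo} = 190/9 and q_{Largo} = 23.75.
Then q_{Kora} = 92/3 − (1/3)·23.75 = 22.75.
P_{Largo} = 268 − 3·23.75 − 2·22.75 = 151.25.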